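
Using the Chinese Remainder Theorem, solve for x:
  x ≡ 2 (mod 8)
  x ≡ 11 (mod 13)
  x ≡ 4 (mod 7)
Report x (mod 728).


Moduli 8, 13, 7 are pairwise coprime; by CRT there is a unique solution modulo M = 8 · 13 · 7 = 728.
Solve pairwise, accumulating the modulus:
  Start with x ≡ 2 (mod 8).
  Combine with x ≡ 11 (mod 13): since gcd(8, 13) = 1, we get a unique residue mod 104.
    Write x = 2 + 8·t and substitute into x ≡ 11 (mod 13): 8·t ≡ 11 − 2 = 9 (mod 13).
    The inverse of 8 mod 13 is 5 (since 8·5 = 40 = 3·13 + 1), so t ≡ 5·9 = 45 ≡ 6 (mod 13).
    Then x = 2 + 8·6 = 50, valid modulo lcm(8, 13) = 104: x ≡ 50 (mod 104).
  Combine with x ≡ 4 (mod 7): since gcd(104, 7) = 1, we get a unique residue mod 728.
    Write x = 50 + 104·t and substitute into x ≡ 4 (mod 7): 104·t ≡ 4 − 50 = -46 (mod 7).
    Reduce coefficients mod 7: 6·t ≡ 3 (mod 7).
    The inverse of 6 mod 7 is 6 (since 6·6 = 36 = 5·7 + 1), so t ≡ 6·3 = 18 ≡ 4 (mod 7).
    Then x = 50 + 104·4 = 466, valid modulo lcm(104, 7) = 728: x ≡ 466 (mod 728).
Verify: 466 mod 8 = 2 ✓, 466 mod 13 = 11 ✓, 466 mod 7 = 4 ✓.

x ≡ 466 (mod 728).


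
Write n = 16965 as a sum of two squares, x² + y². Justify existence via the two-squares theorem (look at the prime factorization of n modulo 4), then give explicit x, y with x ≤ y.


Step 1: Factor n = 16965 = 3^2 · 5 · 13 · 29.
Step 2: Check the mod-4 condition on each prime factor: 3 ≡ 3 (mod 4), exponent 2 (must be even); 5 ≡ 1 (mod 4), exponent 1; 13 ≡ 1 (mod 4), exponent 1; 29 ≡ 1 (mod 4), exponent 1.
All primes ≡ 3 (mod 4) appear to even exponent (or don't appear), so by the two-squares theorem n IS expressible as a sum of two squares.
Step 3: Build a representation. Group n = k² · m with k = 3 and m = 5 · 13 · 29 = 1885 (a product of primes ≡ 1 (mod 4)); a representation of m scales to one of n via (k·x)² + (k·y)² = k²(x² + y²). Each prime p ≡ 1 (mod 4) is itself a sum of two squares; find a² by testing p − a² for a perfect square:
  5: 5 − 1² = 4 = 2² ⇒ 5 = 1² + 2².
  13: 13 − 1² = 12, 13 − 2² = 9 = 3² ⇒ 13 = 2² + 3².
  29: 29 − 1² = 28, 29 − 2² = 25 = 5² ⇒ 29 = 2² + 5².
  Combine using the Brahmagupta–Fibonacci identity (a² + b²)(c² + d²) = (ac − bd)² + (ad + bc)² = (ac + bd)² + (ad − bc)²:
  5 · 13 = 65: from (1² + 2²)(2² + 3²), take (1·2 − 2·3, 1·3 + 2·2) = (2 − 6, 3 + 4) = (-4, 7); dropping signs (only squares matter) gives (4, 7); check 4² + 7² = 16 + 49 = 65 ✓.
  65 · 29 = 1885: from (4² + 7²)(2² + 5²), take (4·2 − 7·5, 4·5 + 7·2) = (8 − 35, 20 + 14) = (-27, 34); dropping signs (only squares matter) gives (27, 34); check 27² + 34² = 729 + 1156 = 1885 ✓.
  Scale by k = 3: (3·27, 3·34) = (81, 102).
Step 4: Order so x ≤ y and verify: 81² + 102² = 6561 + 10404 = 16965 = n. ✓

n = 16965 = 81² + 102² (one valid representation with x ≤ y).


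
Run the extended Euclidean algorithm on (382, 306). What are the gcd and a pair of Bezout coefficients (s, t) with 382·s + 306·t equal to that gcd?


Euclidean algorithm on (382, 306) — divide until remainder is 0:
  382 = 1 · 306 + 76
  306 = 4 · 76 + 2
  76 = 38 · 2 + 0
gcd(382, 306) = 2.
Track Bezout coefficients alongside the remainders: start with r₀ = 382 = a·1 + b·0 (s = 1, t = 0) and r₁ = 306 = a·0 + b·1 (s = 0, t = 1); each new remainder r_{k+1} = r_{k-1} − q_k·r_k inherits s_{k+1} = s_{k-1} − q_k·s_k, t_{k+1} = t_{k-1} − q_k·t_k, so r_k = a·s_k + b·t_k at every step:
  q = 1: r = 76, s = 1 − 1·0 = 1, t = 0 − 1·1 = -1  (check: 382·1 + 306·(-1) = 76)
  q = 4: r = 2, s = 0 − 4·1 = -4, t = 1 − 4·(-1) = 5  (check: 382·(-4) + 306·5 = 2)
The row with r = 2 (the gcd) gives the Bezout coefficients s = -4, t = 5.
Result: 382 · (-4) + 306 · (5) = 2.

gcd(382, 306) = 2; s = -4, t = 5 (check: 382·(-4) + 306·5 = 2).


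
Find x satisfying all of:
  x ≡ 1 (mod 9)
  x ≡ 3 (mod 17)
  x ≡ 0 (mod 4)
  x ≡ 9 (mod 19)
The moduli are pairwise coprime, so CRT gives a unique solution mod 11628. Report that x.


Product of moduli M = 9 · 17 · 4 · 19 = 11628.
Merge one congruence at a time:
  Start: x ≡ 1 (mod 9).
  Combine with x ≡ 3 (mod 17); new modulus lcm = 153.
    Write x = 1 + 9·t and substitute into x ≡ 3 (mod 17): 9·t ≡ 3 − 1 = 2 (mod 17).
    The inverse of 9 mod 17 is 2 (since 9·2 = 18 = 1·17 + 1), so t ≡ 2·2 = 4 ≡ 4 (mod 17).
    Then x = 1 + 9·4 = 37, valid modulo lcm(9, 17) = 153: x ≡ 37 (mod 153).
  Combine with x ≡ 0 (mod 4); new modulus lcm = 612.
    Write x = 37 + 153·t and substitute into x ≡ 0 (mod 4): 153·t ≡ 0 − 37 = -37 (mod 4).
    Reduce coefficients mod 4: 1·t ≡ 3 (mod 4).
    So t ≡ 3 (mod 4).
    Then x = 37 + 153·3 = 496, valid modulo lcm(153, 4) = 612: x ≡ 496 (mod 612).
  Combine with x ≡ 9 (mod 19); new modulus lcm = 11628.
    Write x = 496 + 612·t and substitute into x ≡ 9 (mod 19): 612·t ≡ 9 − 496 = -487 (mod 19).
    Reduce coefficients mod 19: 4·t ≡ 7 (mod 19).
    The inverse of 4 mod 19 is 5 (since 4·5 = 20 = 1·19 + 1), so t ≡ 5·7 = 35 ≡ 16 (mod 19).
    Then x = 496 + 612·16 = 10288, valid modulo lcm(612, 19) = 11628: x ≡ 10288 (mod 11628).
Verify against each original: 10288 mod 9 = 1, 10288 mod 17 = 3, 10288 mod 4 = 0, 10288 mod 19 = 9.

x ≡ 10288 (mod 11628).


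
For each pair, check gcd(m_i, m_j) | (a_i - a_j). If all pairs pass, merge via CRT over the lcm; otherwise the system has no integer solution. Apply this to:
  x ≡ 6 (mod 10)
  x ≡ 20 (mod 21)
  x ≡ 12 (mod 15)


Moduli 10, 21, 15 are not pairwise coprime, so CRT works modulo lcm(m_i) when all pairwise compatibility conditions hold.
Pairwise compatibility: gcd(m_i, m_j) must divide a_i - a_j for every pair.
Merge one congruence at a time:
  Start: x ≡ 6 (mod 10).
  Combine with x ≡ 20 (mod 21): gcd(10, 21) = 1; 20 - 6 = 14, which IS divisible by 1, so compatible.
    Write x = 6 + 10·t and substitute into x ≡ 20 (mod 21): 10·t ≡ 20 − 6 = 14 (mod 21).
    The inverse of 10 mod 21 is 19 (since 10·19 = 190 = 9·21 + 1), so t ≡ 19·14 = 266 ≡ 14 (mod 21).
    Then x = 6 + 10·14 = 146, valid modulo lcm(10, 21) = 210: x ≡ 146 (mod 210).
  Combine with x ≡ 12 (mod 15): gcd(210, 15) = 15, and 12 - 146 = -134 is NOT divisible by 15.
    ⇒ system is inconsistent (no integer solution).

No solution (the system is inconsistent).


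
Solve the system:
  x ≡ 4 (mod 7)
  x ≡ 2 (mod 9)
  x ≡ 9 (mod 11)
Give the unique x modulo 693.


Moduli 7, 9, 11 are pairwise coprime; by CRT there is a unique solution modulo M = 7 · 9 · 11 = 693.
Solve pairwise, accumulating the modulus:
  Start with x ≡ 4 (mod 7).
  Combine with x ≡ 2 (mod 9): since gcd(7, 9) = 1, we get a unique residue mod 63.
    Write x = 4 + 7·t and substitute into x ≡ 2 (mod 9): 7·t ≡ 2 − 4 = -2 (mod 9).
    Reduce coefficients mod 9: 7·t ≡ 7 (mod 9).
    The inverse of 7 mod 9 is 4 (since 7·4 = 28 = 3·9 + 1), so t ≡ 4·7 = 28 ≡ 1 (mod 9).
    Then x = 4 + 7·1 = 11, valid modulo lcm(7, 9) = 63: x ≡ 11 (mod 63).
  Combine with x ≡ 9 (mod 11): since gcd(63, 11) = 1, we get a unique residue mod 693.
    Write x = 11 + 63·t and substitute into x ≡ 9 (mod 11): 63·t ≡ 9 − 11 = -2 (mod 11).
    Reduce coefficients mod 11: 8·t ≡ 9 (mod 11).
    The inverse of 8 mod 11 is 7 (since 8·7 = 56 = 5·11 + 1), so t ≡ 7·9 = 63 ≡ 8 (mod 11).
    Then x = 11 + 63·8 = 515, valid modulo lcm(63, 11) = 693: x ≡ 515 (mod 693).
Verify: 515 mod 7 = 4 ✓, 515 mod 9 = 2 ✓, 515 mod 11 = 9 ✓.

x ≡ 515 (mod 693).


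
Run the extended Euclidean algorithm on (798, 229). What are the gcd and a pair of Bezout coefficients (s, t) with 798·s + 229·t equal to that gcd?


Euclidean algorithm on (798, 229) — divide until remainder is 0:
  798 = 3 · 229 + 111
  229 = 2 · 111 + 7
  111 = 15 · 7 + 6
  7 = 1 · 6 + 1
  6 = 6 · 1 + 0
gcd(798, 229) = 1.
Track Bezout coefficients alongside the remainders: start with r₀ = 798 = a·1 + b·0 (s = 1, t = 0) and r₁ = 229 = a·0 + b·1 (s = 0, t = 1); each new remainder r_{k+1} = r_{k-1} − q_k·r_k inherits s_{k+1} = s_{k-1} − q_k·s_k, t_{k+1} = t_{k-1} − q_k·t_k, so r_k = a·s_k + b·t_k at every step:
  q = 3: r = 111, s = 1 − 3·0 = 1, t = 0 − 3·1 = -3  (check: 798·1 + 229·(-3) = 111)
  q = 2: r = 7, s = 0 − 2·1 = -2, t = 1 − 2·(-3) = 7  (check: 798·(-2) + 229·7 = 7)
  q = 15: r = 6, s = 1 − 15·(-2) = 31, t = -3 − 15·7 = -108  (check: 798·31 + 229·(-108) = 6)
  q = 1: r = 1, s = -2 − 1·31 = -33, t = 7 − 1·(-108) = 115  (check: 798·(-33) + 229·115 = 1)
The row with r = 1 (the gcd) gives the Bezout coefficients s = -33, t = 115.
Result: 798 · (-33) + 229 · (115) = 1.

gcd(798, 229) = 1; s = -33, t = 115 (check: 798·(-33) + 229·115 = 1).


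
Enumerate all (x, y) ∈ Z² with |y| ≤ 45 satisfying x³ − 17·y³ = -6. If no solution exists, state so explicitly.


The equation is x³ - 17y³ = -6. For fixed y, x³ = 17·y³ − 6, so a solution requires the RHS to be a perfect cube.
Strategy: iterate y from -45 to 45, compute RHS = 17·y³ − 6, and check whether it is a (positive or negative) perfect cube.
Check small values of y:
  y = 0: RHS = -6 is not a perfect cube.
  y = 1: RHS = 11 is not a perfect cube.
  y = -1: RHS = -23 is not a perfect cube.
  y = 2: RHS = 130 is not a perfect cube.
  y = -2: RHS = -142 is not a perfect cube.
  y = 3: RHS = 453 is not a perfect cube.
  y = -3: RHS = -465 is not a perfect cube.
Continuing the search up to |y| = 45 finds no solutions either.
No (x, y) in the scanned range satisfies the equation.

No integer solutions with |y| ≤ 45.


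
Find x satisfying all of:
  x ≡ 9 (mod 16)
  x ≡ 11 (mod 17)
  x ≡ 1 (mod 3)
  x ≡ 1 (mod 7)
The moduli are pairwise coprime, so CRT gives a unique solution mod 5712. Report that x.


Product of moduli M = 16 · 17 · 3 · 7 = 5712.
Merge one congruence at a time:
  Start: x ≡ 9 (mod 16).
  Combine with x ≡ 11 (mod 17); new modulus lcm = 272.
    Write x = 9 + 16·t and substitute into x ≡ 11 (mod 17): 16·t ≡ 11 − 9 = 2 (mod 17).
    The inverse of 16 mod 17 is 16 (since 16·16 = 256 = 15·17 + 1), so t ≡ 16·2 = 32 ≡ 15 (mod 17).
    Then x = 9 + 16·15 = 249, valid modulo lcm(16, 17) = 272: x ≡ 249 (mod 272).
  Combine with x ≡ 1 (mod 3); new modulus lcm = 816.
    Write x = 249 + 272·t and substitute into x ≡ 1 (mod 3): 272·t ≡ 1 − 249 = -248 (mod 3).
    Reduce coefficients mod 3: 2·t ≡ 1 (mod 3).
    The inverse of 2 mod 3 is 2 (since 2·2 = 4 = 1·3 + 1), so t ≡ 2·1 = 2 ≡ 2 (mod 3).
    Then x = 249 + 272·2 = 793, valid modulo lcm(272, 3) = 816: x ≡ 793 (mod 816).
  Combine with x ≡ 1 (mod 7); new modulus lcm = 5712.
    Write x = 793 + 816·t and substitute into x ≡ 1 (mod 7): 816·t ≡ 1 − 793 = -792 (mod 7).
    Reduce coefficients mod 7: 4·t ≡ 6 (mod 7).
    The inverse of 4 mod 7 is 2 (since 4·2 = 8 = 1·7 + 1), so t ≡ 2·6 = 12 ≡ 5 (mod 7).
    Then x = 793 + 816·5 = 4873, valid modulo lcm(816, 7) = 5712: x ≡ 4873 (mod 5712).
Verify against each original: 4873 mod 16 = 9, 4873 mod 17 = 11, 4873 mod 3 = 1, 4873 mod 7 = 1.

x ≡ 4873 (mod 5712).


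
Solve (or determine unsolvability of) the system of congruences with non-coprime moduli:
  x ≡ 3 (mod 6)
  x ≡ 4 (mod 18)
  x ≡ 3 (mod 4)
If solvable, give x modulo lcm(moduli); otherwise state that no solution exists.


Moduli 6, 18, 4 are not pairwise coprime, so CRT works modulo lcm(m_i) when all pairwise compatibility conditions hold.
Pairwise compatibility: gcd(m_i, m_j) must divide a_i - a_j for every pair.
Merge one congruence at a time:
  Start: x ≡ 3 (mod 6).
  Combine with x ≡ 4 (mod 18): gcd(6, 18) = 6, and 4 - 3 = 1 is NOT divisible by 6.
    ⇒ system is inconsistent (no integer solution).

No solution (the system is inconsistent).


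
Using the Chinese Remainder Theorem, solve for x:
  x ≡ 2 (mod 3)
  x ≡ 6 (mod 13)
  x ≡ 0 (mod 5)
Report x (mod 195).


Moduli 3, 13, 5 are pairwise coprime; by CRT there is a unique solution modulo M = 3 · 13 · 5 = 195.
Solve pairwise, accumulating the modulus:
  Start with x ≡ 2 (mod 3).
  Combine with x ≡ 6 (mod 13): since gcd(3, 13) = 1, we get a unique residue mod 39.
    Write x = 2 + 3·t and substitute into x ≡ 6 (mod 13): 3·t ≡ 6 − 2 = 4 (mod 13).
    The inverse of 3 mod 13 is 9 (since 3·9 = 27 = 2·13 + 1), so t ≡ 9·4 = 36 ≡ 10 (mod 13).
    Then x = 2 + 3·10 = 32, valid modulo lcm(3, 13) = 39: x ≡ 32 (mod 39).
  Combine with x ≡ 0 (mod 5): since gcd(39, 5) = 1, we get a unique residue mod 195.
    Write x = 32 + 39·t and substitute into x ≡ 0 (mod 5): 39·t ≡ 0 − 32 = -32 (mod 5).
    Reduce coefficients mod 5: 4·t ≡ 3 (mod 5).
    The inverse of 4 mod 5 is 4 (since 4·4 = 16 = 3·5 + 1), so t ≡ 4·3 = 12 ≡ 2 (mod 5).
    Then x = 32 + 39·2 = 110, valid modulo lcm(39, 5) = 195: x ≡ 110 (mod 195).
Verify: 110 mod 3 = 2 ✓, 110 mod 13 = 6 ✓, 110 mod 5 = 0 ✓.

x ≡ 110 (mod 195).


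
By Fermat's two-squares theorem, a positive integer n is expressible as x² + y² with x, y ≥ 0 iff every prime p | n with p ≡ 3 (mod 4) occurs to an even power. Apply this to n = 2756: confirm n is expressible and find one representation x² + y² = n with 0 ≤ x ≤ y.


Step 1: Factor n = 2756 = 2^2 · 13 · 53.
Step 2: Check the mod-4 condition on each prime factor: 2 = 2 (special); 13 ≡ 1 (mod 4), exponent 1; 53 ≡ 1 (mod 4), exponent 1.
All primes ≡ 3 (mod 4) appear to even exponent (or don't appear), so by the two-squares theorem n IS expressible as a sum of two squares.
Step 3: Build a representation. Group n = k² · m with k = 2 and m = 13 · 53 = 689 (a product of primes ≡ 1 (mod 4)); a representation of m scales to one of n via (k·x)² + (k·y)² = k²(x² + y²). Each prime p ≡ 1 (mod 4) is itself a sum of two squares; find a² by testing p − a² for a perfect square:
  13: 13 − 1² = 12, 13 − 2² = 9 = 3² ⇒ 13 = 2² + 3².
  53: 53 − 1² = 52, 53 − 2² = 49 = 7² ⇒ 53 = 2² + 7².
  Combine using the Brahmagupta–Fibonacci identity (a² + b²)(c² + d²) = (ac − bd)² + (ad + bc)² = (ac + bd)² + (ad − bc)²:
  13 · 53 = 689: from (2² + 3²)(2² + 7²), take (2·2 − 3·7, 2·7 + 3·2) = (4 − 21, 14 + 6) = (-17, 20); dropping signs (only squares matter) gives (17, 20); check 17² + 20² = 289 + 400 = 689 ✓.
  Scale by k = 2: (2·17, 2·20) = (34, 40).
Step 4: Order so x ≤ y and verify: 34² + 40² = 1156 + 1600 = 2756 = n. ✓

n = 2756 = 34² + 40² (one valid representation with x ≤ y).


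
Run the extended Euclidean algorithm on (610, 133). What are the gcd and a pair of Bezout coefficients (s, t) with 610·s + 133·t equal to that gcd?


Euclidean algorithm on (610, 133) — divide until remainder is 0:
  610 = 4 · 133 + 78
  133 = 1 · 78 + 55
  78 = 1 · 55 + 23
  55 = 2 · 23 + 9
  23 = 2 · 9 + 5
  9 = 1 · 5 + 4
  5 = 1 · 4 + 1
  4 = 4 · 1 + 0
gcd(610, 133) = 1.
Track Bezout coefficients alongside the remainders: start with r₀ = 610 = a·1 + b·0 (s = 1, t = 0) and r₁ = 133 = a·0 + b·1 (s = 0, t = 1); each new remainder r_{k+1} = r_{k-1} − q_k·r_k inherits s_{k+1} = s_{k-1} − q_k·s_k, t_{k+1} = t_{k-1} − q_k·t_k, so r_k = a·s_k + b·t_k at every step:
  q = 4: r = 78, s = 1 − 4·0 = 1, t = 0 − 4·1 = -4  (check: 610·1 + 133·(-4) = 78)
  q = 1: r = 55, s = 0 − 1·1 = -1, t = 1 − 1·(-4) = 5  (check: 610·(-1) + 133·5 = 55)
  q = 1: r = 23, s = 1 − 1·(-1) = 2, t = -4 − 1·5 = -9  (check: 610·2 + 133·(-9) = 23)
  q = 2: r = 9, s = -1 − 2·2 = -5, t = 5 − 2·(-9) = 23  (check: 610·(-5) + 133·23 = 9)
  q = 2: r = 5, s = 2 − 2·(-5) = 12, t = -9 − 2·23 = -55  (check: 610·12 + 133·(-55) = 5)
  q = 1: r = 4, s = -5 − 1·12 = -17, t = 23 − 1·(-55) = 78  (check: 610·(-17) + 133·78 = 4)
  q = 1: r = 1, s = 12 − 1·(-17) = 29, t = -55 − 1·78 = -133  (check: 610·29 + 133·(-133) = 1)
The row with r = 1 (the gcd) gives the Bezout coefficients s = 29, t = -133.
Result: 610 · (29) + 133 · (-133) = 1.

gcd(610, 133) = 1; s = 29, t = -133 (check: 610·29 + 133·(-133) = 1).


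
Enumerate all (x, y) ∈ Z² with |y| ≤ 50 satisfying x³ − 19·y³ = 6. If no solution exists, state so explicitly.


The equation is x³ - 19y³ = 6. For fixed y, x³ = 19·y³ + 6, so a solution requires the RHS to be a perfect cube.
Strategy: iterate y from -50 to 50, compute RHS = 19·y³ + 6, and check whether it is a (positive or negative) perfect cube.
Check small values of y:
  y = 0: RHS = 6 is not a perfect cube.
  y = 1: RHS = 25 is not a perfect cube.
  y = -1: RHS = -13 is not a perfect cube.
  y = 2: RHS = 158 is not a perfect cube.
  y = -2: RHS = -146 is not a perfect cube.
  y = 3: RHS = 519 is not a perfect cube.
  y = -3: RHS = -507 is not a perfect cube.
Continuing the search up to |y| = 50 finds no solutions either.
No (x, y) in the scanned range satisfies the equation.

No integer solutions with |y| ≤ 50.


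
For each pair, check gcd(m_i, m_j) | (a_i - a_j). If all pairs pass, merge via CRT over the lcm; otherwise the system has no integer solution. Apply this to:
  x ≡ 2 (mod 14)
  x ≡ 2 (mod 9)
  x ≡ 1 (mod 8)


Moduli 14, 9, 8 are not pairwise coprime, so CRT works modulo lcm(m_i) when all pairwise compatibility conditions hold.
Pairwise compatibility: gcd(m_i, m_j) must divide a_i - a_j for every pair.
Merge one congruence at a time:
  Start: x ≡ 2 (mod 14).
  Combine with x ≡ 2 (mod 9): gcd(14, 9) = 1; 2 - 2 = 0, which IS divisible by 1, so compatible.
    Write x = 2 + 14·t and substitute into x ≡ 2 (mod 9): 14·t ≡ 2 − 2 = 0 (mod 9).
    Reduce coefficients mod 9: 5·t ≡ 0 (mod 9).
    The inverse of 5 mod 9 is 2 (since 5·2 = 10 = 1·9 + 1), so t ≡ 2·0 = 0 ≡ 0 (mod 9).
    Then x = 2 + 14·0 = 2, valid modulo lcm(14, 9) = 126: x ≡ 2 (mod 126).
  Combine with x ≡ 1 (mod 8): gcd(126, 8) = 2, and 1 - 2 = -1 is NOT divisible by 2.
    ⇒ system is inconsistent (no integer solution).

No solution (the system is inconsistent).


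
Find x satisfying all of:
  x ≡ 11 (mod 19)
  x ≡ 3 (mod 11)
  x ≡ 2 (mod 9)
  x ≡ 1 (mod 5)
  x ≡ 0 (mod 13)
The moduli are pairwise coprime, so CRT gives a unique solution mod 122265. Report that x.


Product of moduli M = 19 · 11 · 9 · 5 · 13 = 122265.
Merge one congruence at a time:
  Start: x ≡ 11 (mod 19).
  Combine with x ≡ 3 (mod 11); new modulus lcm = 209.
    Write x = 11 + 19·t and substitute into x ≡ 3 (mod 11): 19·t ≡ 3 − 11 = -8 (mod 11).
    Reduce coefficients mod 11: 8·t ≡ 3 (mod 11).
    The inverse of 8 mod 11 is 7 (since 8·7 = 56 = 5·11 + 1), so t ≡ 7·3 = 21 ≡ 10 (mod 11).
    Then x = 11 + 19·10 = 201, valid modulo lcm(19, 11) = 209: x ≡ 201 (mod 209).
  Combine with x ≡ 2 (mod 9); new modulus lcm = 1881.
    Write x = 201 + 209·t and substitute into x ≡ 2 (mod 9): 209·t ≡ 2 − 201 = -199 (mod 9).
    Reduce coefficients mod 9: 2·t ≡ 8 (mod 9).
    The inverse of 2 mod 9 is 5 (since 2·5 = 10 = 1·9 + 1), so t ≡ 5·8 = 40 ≡ 4 (mod 9).
    Then x = 201 + 209·4 = 1037, valid modulo lcm(209, 9) = 1881: x ≡ 1037 (mod 1881).
  Combine with x ≡ 1 (mod 5); new modulus lcm = 9405.
    Write x = 1037 + 1881·t and substitute into x ≡ 1 (mod 5): 1881·t ≡ 1 − 1037 = -1036 (mod 5).
    Reduce coefficients mod 5: 1·t ≡ 4 (mod 5).
    So t ≡ 4 (mod 5).
    Then x = 1037 + 1881·4 = 8561, valid modulo lcm(1881, 5) = 9405: x ≡ 8561 (mod 9405).
  Combine with x ≡ 0 (mod 13); new modulus lcm = 122265.
    Write x = 8561 + 9405·t and substitute into x ≡ 0 (mod 13): 9405·t ≡ 0 − 8561 = -8561 (mod 13).
    Reduce coefficients mod 13: 6·t ≡ 6 (mod 13).
    The inverse of 6 mod 13 is 11 (since 6·11 = 66 = 5·13 + 1), so t ≡ 11·6 = 66 ≡ 1 (mod 13).
    Then x = 8561 + 9405·1 = 17966, valid modulo lcm(9405, 13) = 122265: x ≡ 17966 (mod 122265).
Verify against each original: 17966 mod 19 = 11, 17966 mod 11 = 3, 17966 mod 9 = 2, 17966 mod 5 = 1, 17966 mod 13 = 0.

x ≡ 17966 (mod 122265).


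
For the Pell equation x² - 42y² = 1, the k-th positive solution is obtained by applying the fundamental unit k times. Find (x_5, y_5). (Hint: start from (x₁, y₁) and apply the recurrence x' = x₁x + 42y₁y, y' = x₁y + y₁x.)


Step 1: Find the fundamental solution (x₁, y₁) of x² - 42y² = 1.
  Expand √42 as a continued fraction. a₀ = ⌊√42⌋ = 6; iterate m_{k+1} = d_k·a_k − m_k, d_{k+1} = (42 − m_{k+1}²)/d_k, a_{k+1} = ⌊(a₀ + m_{k+1})/d_{k+1}⌋ (starting m₀ = 0, d₀ = 1), with convergents p_k = a_k·p_{k-1} + p_{k-2}, q_k = a_k·q_{k-1} + q_{k-2} (p₋₁ = 1, q₋₁ = 0):
  k = 0: a₀ = 6; p₀/q₀ = 6/1; p₀² − 42·q₀² = 36 − 42 = -6.
  k = 1: m = 6, d = 6, a = ⌊(6 + 6)/6⌋ = 2; p/q = (2·6 + 1)/(2·1 + 0) = 13/2; p² − 42·q² = 169 − 168 = 1.
  The first convergent with p² − 42·q² = 1 gives the fundamental solution (x₁, y₁) = (13, 2).
Step 2: Apply the recurrence (x_{n+1}, y_{n+1}) = (x₁x_n + 42y₁y_n, x₁y_n + y₁x_n) repeatedly.
  From (x_1, y_1) = (13, 2): x_2 = 13·13 + 42·2·2 = 337; y_2 = 13·2 + 2·13 = 52.
  From (x_2, y_2) = (337, 52): x_3 = 13·337 + 42·2·52 = 8749; y_3 = 13·52 + 2·337 = 1350.
  From (x_3, y_3) = (8749, 1350): x_4 = 13·8749 + 42·2·1350 = 227137; y_4 = 13·1350 + 2·8749 = 35048.
  From (x_4, y_4) = (227137, 35048): x_5 = 13·227137 + 42·2·35048 = 5896813; y_5 = 13·35048 + 2·227137 = 909898.
Step 3: Verify x_5² - 42·y_5² = 34772403556969 - 34772403556968 = 1 (should be 1). ✓

(x_1, y_1) = (13, 2); (x_5, y_5) = (5896813, 909898).


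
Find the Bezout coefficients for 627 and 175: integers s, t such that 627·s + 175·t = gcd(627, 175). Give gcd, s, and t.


Euclidean algorithm on (627, 175) — divide until remainder is 0:
  627 = 3 · 175 + 102
  175 = 1 · 102 + 73
  102 = 1 · 73 + 29
  73 = 2 · 29 + 15
  29 = 1 · 15 + 14
  15 = 1 · 14 + 1
  14 = 14 · 1 + 0
gcd(627, 175) = 1.
Track Bezout coefficients alongside the remainders: start with r₀ = 627 = a·1 + b·0 (s = 1, t = 0) and r₁ = 175 = a·0 + b·1 (s = 0, t = 1); each new remainder r_{k+1} = r_{k-1} − q_k·r_k inherits s_{k+1} = s_{k-1} − q_k·s_k, t_{k+1} = t_{k-1} − q_k·t_k, so r_k = a·s_k + b·t_k at every step:
  q = 3: r = 102, s = 1 − 3·0 = 1, t = 0 − 3·1 = -3  (check: 627·1 + 175·(-3) = 102)
  q = 1: r = 73, s = 0 − 1·1 = -1, t = 1 − 1·(-3) = 4  (check: 627·(-1) + 175·4 = 73)
  q = 1: r = 29, s = 1 − 1·(-1) = 2, t = -3 − 1·4 = -7  (check: 627·2 + 175·(-7) = 29)
  q = 2: r = 15, s = -1 − 2·2 = -5, t = 4 − 2·(-7) = 18  (check: 627·(-5) + 175·18 = 15)
  q = 1: r = 14, s = 2 − 1·(-5) = 7, t = -7 − 1·18 = -25  (check: 627·7 + 175·(-25) = 14)
  q = 1: r = 1, s = -5 − 1·7 = -12, t = 18 − 1·(-25) = 43  (check: 627·(-12) + 175·43 = 1)
The row with r = 1 (the gcd) gives the Bezout coefficients s = -12, t = 43.
Result: 627 · (-12) + 175 · (43) = 1.

gcd(627, 175) = 1; s = -12, t = 43 (check: 627·(-12) + 175·43 = 1).


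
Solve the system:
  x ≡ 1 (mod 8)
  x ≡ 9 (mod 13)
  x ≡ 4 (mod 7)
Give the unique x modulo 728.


Moduli 8, 13, 7 are pairwise coprime; by CRT there is a unique solution modulo M = 8 · 13 · 7 = 728.
Solve pairwise, accumulating the modulus:
  Start with x ≡ 1 (mod 8).
  Combine with x ≡ 9 (mod 13): since gcd(8, 13) = 1, we get a unique residue mod 104.
    Write x = 1 + 8·t and substitute into x ≡ 9 (mod 13): 8·t ≡ 9 − 1 = 8 (mod 13).
    The inverse of 8 mod 13 is 5 (since 8·5 = 40 = 3·13 + 1), so t ≡ 5·8 = 40 ≡ 1 (mod 13).
    Then x = 1 + 8·1 = 9, valid modulo lcm(8, 13) = 104: x ≡ 9 (mod 104).
  Combine with x ≡ 4 (mod 7): since gcd(104, 7) = 1, we get a unique residue mod 728.
    Write x = 9 + 104·t and substitute into x ≡ 4 (mod 7): 104·t ≡ 4 − 9 = -5 (mod 7).
    Reduce coefficients mod 7: 6·t ≡ 2 (mod 7).
    The inverse of 6 mod 7 is 6 (since 6·6 = 36 = 5·7 + 1), so t ≡ 6·2 = 12 ≡ 5 (mod 7).
    Then x = 9 + 104·5 = 529, valid modulo lcm(104, 7) = 728: x ≡ 529 (mod 728).
Verify: 529 mod 8 = 1 ✓, 529 mod 13 = 9 ✓, 529 mod 7 = 4 ✓.

x ≡ 529 (mod 728).


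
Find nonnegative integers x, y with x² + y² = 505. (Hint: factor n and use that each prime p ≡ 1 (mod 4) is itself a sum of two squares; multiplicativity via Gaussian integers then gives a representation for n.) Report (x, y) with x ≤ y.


Step 1: Factor n = 505 = 5 · 101.
Step 2: Check the mod-4 condition on each prime factor: 5 ≡ 1 (mod 4), exponent 1; 101 ≡ 1 (mod 4), exponent 1.
All primes ≡ 3 (mod 4) appear to even exponent (or don't appear), so by the two-squares theorem n IS expressible as a sum of two squares.
Step 3: Build a representation. Here n = 5 · 101 is a product of primes ≡ 1 (mod 4). Each prime p ≡ 1 (mod 4) is itself a sum of two squares; find a² by testing p − a² for a perfect square:
  5: 5 − 1² = 4 = 2² ⇒ 5 = 1² + 2².
  101: 101 − 1² = 100 = 10² ⇒ 101 = 1² + 10².
  Combine using the Brahmagupta–Fibonacci identity (a² + b²)(c² + d²) = (ac − bd)² + (ad + bc)² = (ac + bd)² + (ad − bc)²:
  5 · 101 = 505: from (1² + 2²)(1² + 10²), take (1·1 − 2·10, 1·10 + 2·1) = (1 − 20, 10 + 2) = (-19, 12); dropping signs (only squares matter) gives (19, 12); check 19² + 12² = 361 + 144 = 505 ✓.
Step 4: Order so x ≤ y and verify: 12² + 19² = 144 + 361 = 505 = n. ✓

n = 505 = 12² + 19² (one valid representation with x ≤ y).


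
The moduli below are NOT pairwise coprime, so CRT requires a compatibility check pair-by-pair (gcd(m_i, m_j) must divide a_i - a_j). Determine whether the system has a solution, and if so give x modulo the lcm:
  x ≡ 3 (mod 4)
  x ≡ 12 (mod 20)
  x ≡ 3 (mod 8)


Moduli 4, 20, 8 are not pairwise coprime, so CRT works modulo lcm(m_i) when all pairwise compatibility conditions hold.
Pairwise compatibility: gcd(m_i, m_j) must divide a_i - a_j for every pair.
Merge one congruence at a time:
  Start: x ≡ 3 (mod 4).
  Combine with x ≡ 12 (mod 20): gcd(4, 20) = 4, and 12 - 3 = 9 is NOT divisible by 4.
    ⇒ system is inconsistent (no integer solution).

No solution (the system is inconsistent).


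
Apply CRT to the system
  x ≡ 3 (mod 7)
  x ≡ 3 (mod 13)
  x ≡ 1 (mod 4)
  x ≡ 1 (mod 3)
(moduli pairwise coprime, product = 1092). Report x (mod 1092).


Product of moduli M = 7 · 13 · 4 · 3 = 1092.
Merge one congruence at a time:
  Start: x ≡ 3 (mod 7).
  Combine with x ≡ 3 (mod 13); new modulus lcm = 91.
    Write x = 3 + 7·t and substitute into x ≡ 3 (mod 13): 7·t ≡ 3 − 3 = 0 (mod 13).
    The inverse of 7 mod 13 is 2 (since 7·2 = 14 = 1·13 + 1), so t ≡ 2·0 = 0 ≡ 0 (mod 13).
    Then x = 3 + 7·0 = 3, valid modulo lcm(7, 13) = 91: x ≡ 3 (mod 91).
  Combine with x ≡ 1 (mod 4); new modulus lcm = 364.
    Write x = 3 + 91·t and substitute into x ≡ 1 (mod 4): 91·t ≡ 1 − 3 = -2 (mod 4).
    Reduce coefficients mod 4: 3·t ≡ 2 (mod 4).
    The inverse of 3 mod 4 is 3 (since 3·3 = 9 = 2·4 + 1), so t ≡ 3·2 = 6 ≡ 2 (mod 4).
    Then x = 3 + 91·2 = 185, valid modulo lcm(91, 4) = 364: x ≡ 185 (mod 364).
  Combine with x ≡ 1 (mod 3); new modulus lcm = 1092.
    Write x = 185 + 364·t and substitute into x ≡ 1 (mod 3): 364·t ≡ 1 − 185 = -184 (mod 3).
    Reduce coefficients mod 3: 1·t ≡ 2 (mod 3).
    So t ≡ 2 (mod 3).
    Then x = 185 + 364·2 = 913, valid modulo lcm(364, 3) = 1092: x ≡ 913 (mod 1092).
Verify against each original: 913 mod 7 = 3, 913 mod 13 = 3, 913 mod 4 = 1, 913 mod 3 = 1.

x ≡ 913 (mod 1092).


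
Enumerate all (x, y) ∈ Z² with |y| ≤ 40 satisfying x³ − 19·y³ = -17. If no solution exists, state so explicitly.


The equation is x³ - 19y³ = -17. For fixed y, x³ = 19·y³ − 17, so a solution requires the RHS to be a perfect cube.
Strategy: iterate y from -40 to 40, compute RHS = 19·y³ − 17, and check whether it is a (positive or negative) perfect cube.
Check small values of y:
  y = 0: RHS = -17 is not a perfect cube.
  y = 1: RHS = 2 is not a perfect cube.
  y = -1: RHS = -36 is not a perfect cube.
  y = 2: RHS = 135 is not a perfect cube.
  y = -2: RHS = -169 is not a perfect cube.
  y = 3: RHS = 496 is not a perfect cube.
  y = -3: RHS = -530 is not a perfect cube.
Continuing the search up to |y| = 40 finds no solutions either.
No (x, y) in the scanned range satisfies the equation.

No integer solutions with |y| ≤ 40.


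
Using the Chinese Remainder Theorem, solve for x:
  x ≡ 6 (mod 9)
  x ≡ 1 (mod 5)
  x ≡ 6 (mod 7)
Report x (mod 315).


Moduli 9, 5, 7 are pairwise coprime; by CRT there is a unique solution modulo M = 9 · 5 · 7 = 315.
Solve pairwise, accumulating the modulus:
  Start with x ≡ 6 (mod 9).
  Combine with x ≡ 1 (mod 5): since gcd(9, 5) = 1, we get a unique residue mod 45.
    Write x = 6 + 9·t and substitute into x ≡ 1 (mod 5): 9·t ≡ 1 − 6 = -5 (mod 5).
    Reduce coefficients mod 5: 4·t ≡ 0 (mod 5).
    The inverse of 4 mod 5 is 4 (since 4·4 = 16 = 3·5 + 1), so t ≡ 4·0 = 0 ≡ 0 (mod 5).
    Then x = 6 + 9·0 = 6, valid modulo lcm(9, 5) = 45: x ≡ 6 (mod 45).
  Combine with x ≡ 6 (mod 7): since gcd(45, 7) = 1, we get a unique residue mod 315.
    Write x = 6 + 45·t and substitute into x ≡ 6 (mod 7): 45·t ≡ 6 − 6 = 0 (mod 7).
    Reduce coefficients mod 7: 3·t ≡ 0 (mod 7).
    The inverse of 3 mod 7 is 5 (since 3·5 = 15 = 2·7 + 1), so t ≡ 5·0 = 0 ≡ 0 (mod 7).
    Then x = 6 + 45·0 = 6, valid modulo lcm(45, 7) = 315: x ≡ 6 (mod 315).
Verify: 6 mod 9 = 6 ✓, 6 mod 5 = 1 ✓, 6 mod 7 = 6 ✓.

x ≡ 6 (mod 315).


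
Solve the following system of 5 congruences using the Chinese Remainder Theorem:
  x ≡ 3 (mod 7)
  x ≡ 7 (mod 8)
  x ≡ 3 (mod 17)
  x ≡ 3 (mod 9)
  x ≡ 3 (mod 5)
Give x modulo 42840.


Product of moduli M = 7 · 8 · 17 · 9 · 5 = 42840.
Merge one congruence at a time:
  Start: x ≡ 3 (mod 7).
  Combine with x ≡ 7 (mod 8); new modulus lcm = 56.
    Write x = 3 + 7·t and substitute into x ≡ 7 (mod 8): 7·t ≡ 7 − 3 = 4 (mod 8).
    The inverse of 7 mod 8 is 7 (since 7·7 = 49 = 6·8 + 1), so t ≡ 7·4 = 28 ≡ 4 (mod 8).
    Then x = 3 + 7·4 = 31, valid modulo lcm(7, 8) = 56: x ≡ 31 (mod 56).
  Combine with x ≡ 3 (mod 17); new modulus lcm = 952.
    Write x = 31 + 56·t and substitute into x ≡ 3 (mod 17): 56·t ≡ 3 − 31 = -28 (mod 17).
    Reduce coefficients mod 17: 5·t ≡ 6 (mod 17).
    The inverse of 5 mod 17 is 7 (since 5·7 = 35 = 2·17 + 1), so t ≡ 7·6 = 42 ≡ 8 (mod 17).
    Then x = 31 + 56·8 = 479, valid modulo lcm(56, 17) = 952: x ≡ 479 (mod 952).
  Combine with x ≡ 3 (mod 9); new modulus lcm = 8568.
    Write x = 479 + 952·t and substitute into x ≡ 3 (mod 9): 952·t ≡ 3 − 479 = -476 (mod 9).
    Reduce coefficients mod 9: 7·t ≡ 1 (mod 9).
    The inverse of 7 mod 9 is 4 (since 7·4 = 28 = 3·9 + 1), so t ≡ 4·1 = 4 ≡ 4 (mod 9).
    Then x = 479 + 952·4 = 4287, valid modulo lcm(952, 9) = 8568: x ≡ 4287 (mod 8568).
  Combine with x ≡ 3 (mod 5); new modulus lcm = 42840.
    Write x = 4287 + 8568·t and substitute into x ≡ 3 (mod 5): 8568·t ≡ 3 − 4287 = -4284 (mod 5).
    Reduce coefficients mod 5: 3·t ≡ 1 (mod 5).
    The inverse of 3 mod 5 is 2 (since 3·2 = 6 = 1·5 + 1), so t ≡ 2·1 = 2 ≡ 2 (mod 5).
    Then x = 4287 + 8568·2 = 21423, valid modulo lcm(8568, 5) = 42840: x ≡ 21423 (mod 42840).
Verify against each original: 21423 mod 7 = 3, 21423 mod 8 = 7, 21423 mod 17 = 3, 21423 mod 9 = 3, 21423 mod 5 = 3.

x ≡ 21423 (mod 42840).


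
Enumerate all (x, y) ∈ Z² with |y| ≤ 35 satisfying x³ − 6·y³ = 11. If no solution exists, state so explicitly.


The equation is x³ - 6y³ = 11. For fixed y, x³ = 6·y³ + 11, so a solution requires the RHS to be a perfect cube.
Strategy: iterate y from -35 to 35, compute RHS = 6·y³ + 11, and check whether it is a (positive or negative) perfect cube.
Check small values of y:
  y = 0: RHS = 11 is not a perfect cube.
  y = 1: RHS = 17 is not a perfect cube.
  y = -1: RHS = 5 is not a perfect cube.
  y = 2: RHS = 59 is not a perfect cube.
  y = -2: RHS = -37 is not a perfect cube.
  y = 3: RHS = 173 is not a perfect cube.
  y = -3: RHS = -151 is not a perfect cube.
Continuing the search up to |y| = 35 finds no solutions either.
No (x, y) in the scanned range satisfies the equation.

No integer solutions with |y| ≤ 35.


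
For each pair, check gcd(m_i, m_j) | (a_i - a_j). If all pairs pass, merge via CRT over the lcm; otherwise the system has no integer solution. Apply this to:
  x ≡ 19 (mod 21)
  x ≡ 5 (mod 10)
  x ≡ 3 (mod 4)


Moduli 21, 10, 4 are not pairwise coprime, so CRT works modulo lcm(m_i) when all pairwise compatibility conditions hold.
Pairwise compatibility: gcd(m_i, m_j) must divide a_i - a_j for every pair.
Merge one congruence at a time:
  Start: x ≡ 19 (mod 21).
  Combine with x ≡ 5 (mod 10): gcd(21, 10) = 1; 5 - 19 = -14, which IS divisible by 1, so compatible.
    Write x = 19 + 21·t and substitute into x ≡ 5 (mod 10): 21·t ≡ 5 − 19 = -14 (mod 10).
    Reduce coefficients mod 10: 1·t ≡ 6 (mod 10).
    So t ≡ 6 (mod 10).
    Then x = 19 + 21·6 = 145, valid modulo lcm(21, 10) = 210: x ≡ 145 (mod 210).
  Combine with x ≡ 3 (mod 4): gcd(210, 4) = 2; 3 - 145 = -142, which IS divisible by 2, so compatible.
    Write x = 145 + 210·t and substitute into x ≡ 3 (mod 4): 210·t ≡ 3 − 145 = -142 (mod 4).
    Divide the congruence (and modulus) by g = 2: 105·t ≡ -71 (mod 2).
    Reduce coefficients mod 2: 1·t ≡ 1 (mod 2).
    So t ≡ 1 (mod 2).
    Then x = 145 + 210·1 = 355, valid modulo lcm(210, 4) = 420: x ≡ 355 (mod 420).
Verify: 355 mod 21 = 19, 355 mod 10 = 5, 355 mod 4 = 3.

x ≡ 355 (mod 420).


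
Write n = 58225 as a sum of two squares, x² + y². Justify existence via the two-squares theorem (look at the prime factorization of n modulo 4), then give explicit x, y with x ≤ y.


Step 1: Factor n = 58225 = 5^2 · 17 · 137.
Step 2: Check the mod-4 condition on each prime factor: 5 ≡ 1 (mod 4), exponent 2; 17 ≡ 1 (mod 4), exponent 1; 137 ≡ 1 (mod 4), exponent 1.
All primes ≡ 3 (mod 4) appear to even exponent (or don't appear), so by the two-squares theorem n IS expressible as a sum of two squares.
Step 3: Build a representation. Group n = k² · m with k = 5 and m = 17 · 137 = 2329 (a product of primes ≡ 1 (mod 4)); a representation of m scales to one of n via (k·x)² + (k·y)² = k²(x² + y²). Each prime p ≡ 1 (mod 4) is itself a sum of two squares; find a² by testing p − a² for a perfect square:
  17: 17 − 1² = 16 = 4² ⇒ 17 = 1² + 4².
  137: 137 − 1² = 136, 137 − 2² = 133, 137 − 3² = 128, 137 − 4² = 121 = 11² ⇒ 137 = 4² + 11².
  Combine using the Brahmagupta–Fibonacci identity (a² + b²)(c² + d²) = (ac − bd)² + (ad + bc)² = (ac + bd)² + (ad − bc)²:
  17 · 137 = 2329: from (1² + 4²)(4² + 11²), take (1·4 − 4·11, 1·11 + 4·4) = (4 − 44, 11 + 16) = (-40, 27); dropping signs (only squares matter) gives (40, 27); check 40² + 27² = 1600 + 729 = 2329 ✓.
  Scale by k = 5: (5·40, 5·27) = (200, 135).
Step 4: Order so x ≤ y and verify: 135² + 200² = 18225 + 40000 = 58225 = n. ✓

n = 58225 = 135² + 200² (one valid representation with x ≤ y).


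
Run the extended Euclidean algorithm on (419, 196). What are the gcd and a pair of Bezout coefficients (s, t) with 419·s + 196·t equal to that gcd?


Euclidean algorithm on (419, 196) — divide until remainder is 0:
  419 = 2 · 196 + 27
  196 = 7 · 27 + 7
  27 = 3 · 7 + 6
  7 = 1 · 6 + 1
  6 = 6 · 1 + 0
gcd(419, 196) = 1.
Track Bezout coefficients alongside the remainders: start with r₀ = 419 = a·1 + b·0 (s = 1, t = 0) and r₁ = 196 = a·0 + b·1 (s = 0, t = 1); each new remainder r_{k+1} = r_{k-1} − q_k·r_k inherits s_{k+1} = s_{k-1} − q_k·s_k, t_{k+1} = t_{k-1} − q_k·t_k, so r_k = a·s_k + b·t_k at every step:
  q = 2: r = 27, s = 1 − 2·0 = 1, t = 0 − 2·1 = -2  (check: 419·1 + 196·(-2) = 27)
  q = 7: r = 7, s = 0 − 7·1 = -7, t = 1 − 7·(-2) = 15  (check: 419·(-7) + 196·15 = 7)
  q = 3: r = 6, s = 1 − 3·(-7) = 22, t = -2 − 3·15 = -47  (check: 419·22 + 196·(-47) = 6)
  q = 1: r = 1, s = -7 − 1·22 = -29, t = 15 − 1·(-47) = 62  (check: 419·(-29) + 196·62 = 1)
The row with r = 1 (the gcd) gives the Bezout coefficients s = -29, t = 62.
Result: 419 · (-29) + 196 · (62) = 1.

gcd(419, 196) = 1; s = -29, t = 62 (check: 419·(-29) + 196·62 = 1).


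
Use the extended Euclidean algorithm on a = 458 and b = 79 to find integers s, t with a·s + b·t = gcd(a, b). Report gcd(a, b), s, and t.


Euclidean algorithm on (458, 79) — divide until remainder is 0:
  458 = 5 · 79 + 63
  79 = 1 · 63 + 16
  63 = 3 · 16 + 15
  16 = 1 · 15 + 1
  15 = 15 · 1 + 0
gcd(458, 79) = 1.
Track Bezout coefficients alongside the remainders: start with r₀ = 458 = a·1 + b·0 (s = 1, t = 0) and r₁ = 79 = a·0 + b·1 (s = 0, t = 1); each new remainder r_{k+1} = r_{k-1} − q_k·r_k inherits s_{k+1} = s_{k-1} − q_k·s_k, t_{k+1} = t_{k-1} − q_k·t_k, so r_k = a·s_k + b·t_k at every step:
  q = 5: r = 63, s = 1 − 5·0 = 1, t = 0 − 5·1 = -5  (check: 458·1 + 79·(-5) = 63)
  q = 1: r = 16, s = 0 − 1·1 = -1, t = 1 − 1·(-5) = 6  (check: 458·(-1) + 79·6 = 16)
  q = 3: r = 15, s = 1 − 3·(-1) = 4, t = -5 − 3·6 = -23  (check: 458·4 + 79·(-23) = 15)
  q = 1: r = 1, s = -1 − 1·4 = -5, t = 6 − 1·(-23) = 29  (check: 458·(-5) + 79·29 = 1)
The row with r = 1 (the gcd) gives the Bezout coefficients s = -5, t = 29.
Result: 458 · (-5) + 79 · (29) = 1.

gcd(458, 79) = 1; s = -5, t = 29 (check: 458·(-5) + 79·29 = 1).


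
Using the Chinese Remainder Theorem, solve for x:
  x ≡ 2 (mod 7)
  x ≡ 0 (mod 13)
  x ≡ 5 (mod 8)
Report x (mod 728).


Moduli 7, 13, 8 are pairwise coprime; by CRT there is a unique solution modulo M = 7 · 13 · 8 = 728.
Solve pairwise, accumulating the modulus:
  Start with x ≡ 2 (mod 7).
  Combine with x ≡ 0 (mod 13): since gcd(7, 13) = 1, we get a unique residue mod 91.
    Write x = 2 + 7·t and substitute into x ≡ 0 (mod 13): 7·t ≡ 0 − 2 = -2 (mod 13).
    Reduce coefficients mod 13: 7·t ≡ 11 (mod 13).
    The inverse of 7 mod 13 is 2 (since 7·2 = 14 = 1·13 + 1), so t ≡ 2·11 = 22 ≡ 9 (mod 13).
    Then x = 2 + 7·9 = 65, valid modulo lcm(7, 13) = 91: x ≡ 65 (mod 91).
  Combine with x ≡ 5 (mod 8): since gcd(91, 8) = 1, we get a unique residue mod 728.
    Write x = 65 + 91·t and substitute into x ≡ 5 (mod 8): 91·t ≡ 5 − 65 = -60 (mod 8).
    Reduce coefficients mod 8: 3·t ≡ 4 (mod 8).
    The inverse of 3 mod 8 is 3 (since 3·3 = 9 = 1·8 + 1), so t ≡ 3·4 = 12 ≡ 4 (mod 8).
    Then x = 65 + 91·4 = 429, valid modulo lcm(91, 8) = 728: x ≡ 429 (mod 728).
Verify: 429 mod 7 = 2 ✓, 429 mod 13 = 0 ✓, 429 mod 8 = 5 ✓.

x ≡ 429 (mod 728).


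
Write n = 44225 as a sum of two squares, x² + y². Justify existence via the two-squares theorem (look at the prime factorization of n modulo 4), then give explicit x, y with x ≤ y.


Step 1: Factor n = 44225 = 5^2 · 29 · 61.
Step 2: Check the mod-4 condition on each prime factor: 5 ≡ 1 (mod 4), exponent 2; 29 ≡ 1 (mod 4), exponent 1; 61 ≡ 1 (mod 4), exponent 1.
All primes ≡ 3 (mod 4) appear to even exponent (or don't appear), so by the two-squares theorem n IS expressible as a sum of two squares.
Step 3: Build a representation. Group n = k² · m with k = 5 and m = 29 · 61 = 1769 (a product of primes ≡ 1 (mod 4)); a representation of m scales to one of n via (k·x)² + (k·y)² = k²(x² + y²). Each prime p ≡ 1 (mod 4) is itself a sum of two squares; find a² by testing p − a² for a perfect square:
  29: 29 − 1² = 28, 29 − 2² = 25 = 5² ⇒ 29 = 2² + 5².
  61: 61 − 1² = 60, 61 − 2² = 57, 61 − 3² = 52, 61 − 4² = 45, 61 − 5² = 36 = 6² ⇒ 61 = 5² + 6².
  Combine using the Brahmagupta–Fibonacci identity (a² + b²)(c² + d²) = (ac − bd)² + (ad + bc)² = (ac + bd)² + (ad − bc)²:
  29 · 61 = 1769: from (2² + 5²)(5² + 6²), take (2·5 − 5·6, 2·6 + 5·5) = (10 − 30, 12 + 25) = (-20, 37); dropping signs (only squares matter) gives (20, 37); check 20² + 37² = 400 + 1369 = 1769 ✓.
  Scale by k = 5: (5·20, 5·37) = (100, 185).
Step 4: Order so x ≤ y and verify: 100² + 185² = 10000 + 34225 = 44225 = n. ✓

n = 44225 = 100² + 185² (one valid representation with x ≤ y).
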